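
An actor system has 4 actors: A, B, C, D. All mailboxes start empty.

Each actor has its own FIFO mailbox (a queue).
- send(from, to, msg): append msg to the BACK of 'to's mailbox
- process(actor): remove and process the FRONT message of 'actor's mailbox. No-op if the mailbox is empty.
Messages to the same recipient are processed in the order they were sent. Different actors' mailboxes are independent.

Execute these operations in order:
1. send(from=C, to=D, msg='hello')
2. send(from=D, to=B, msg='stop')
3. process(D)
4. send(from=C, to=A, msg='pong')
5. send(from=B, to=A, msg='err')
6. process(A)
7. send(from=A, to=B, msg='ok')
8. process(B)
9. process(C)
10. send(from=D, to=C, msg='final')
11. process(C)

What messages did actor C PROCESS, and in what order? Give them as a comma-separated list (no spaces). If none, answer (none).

Answer: final

Derivation:
After 1 (send(from=C, to=D, msg='hello')): A:[] B:[] C:[] D:[hello]
After 2 (send(from=D, to=B, msg='stop')): A:[] B:[stop] C:[] D:[hello]
After 3 (process(D)): A:[] B:[stop] C:[] D:[]
After 4 (send(from=C, to=A, msg='pong')): A:[pong] B:[stop] C:[] D:[]
After 5 (send(from=B, to=A, msg='err')): A:[pong,err] B:[stop] C:[] D:[]
After 6 (process(A)): A:[err] B:[stop] C:[] D:[]
After 7 (send(from=A, to=B, msg='ok')): A:[err] B:[stop,ok] C:[] D:[]
After 8 (process(B)): A:[err] B:[ok] C:[] D:[]
After 9 (process(C)): A:[err] B:[ok] C:[] D:[]
After 10 (send(from=D, to=C, msg='final')): A:[err] B:[ok] C:[final] D:[]
After 11 (process(C)): A:[err] B:[ok] C:[] D:[]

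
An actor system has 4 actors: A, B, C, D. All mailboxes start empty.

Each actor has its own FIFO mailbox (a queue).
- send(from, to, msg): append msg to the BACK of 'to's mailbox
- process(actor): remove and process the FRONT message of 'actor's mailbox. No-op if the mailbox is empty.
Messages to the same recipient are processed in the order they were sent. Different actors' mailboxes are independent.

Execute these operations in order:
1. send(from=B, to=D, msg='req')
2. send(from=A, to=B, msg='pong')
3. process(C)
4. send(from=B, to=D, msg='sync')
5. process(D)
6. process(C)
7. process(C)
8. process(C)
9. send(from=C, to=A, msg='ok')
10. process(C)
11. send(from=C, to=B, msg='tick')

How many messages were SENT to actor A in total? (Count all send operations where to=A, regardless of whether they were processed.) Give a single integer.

After 1 (send(from=B, to=D, msg='req')): A:[] B:[] C:[] D:[req]
After 2 (send(from=A, to=B, msg='pong')): A:[] B:[pong] C:[] D:[req]
After 3 (process(C)): A:[] B:[pong] C:[] D:[req]
After 4 (send(from=B, to=D, msg='sync')): A:[] B:[pong] C:[] D:[req,sync]
After 5 (process(D)): A:[] B:[pong] C:[] D:[sync]
After 6 (process(C)): A:[] B:[pong] C:[] D:[sync]
After 7 (process(C)): A:[] B:[pong] C:[] D:[sync]
After 8 (process(C)): A:[] B:[pong] C:[] D:[sync]
After 9 (send(from=C, to=A, msg='ok')): A:[ok] B:[pong] C:[] D:[sync]
After 10 (process(C)): A:[ok] B:[pong] C:[] D:[sync]
After 11 (send(from=C, to=B, msg='tick')): A:[ok] B:[pong,tick] C:[] D:[sync]

Answer: 1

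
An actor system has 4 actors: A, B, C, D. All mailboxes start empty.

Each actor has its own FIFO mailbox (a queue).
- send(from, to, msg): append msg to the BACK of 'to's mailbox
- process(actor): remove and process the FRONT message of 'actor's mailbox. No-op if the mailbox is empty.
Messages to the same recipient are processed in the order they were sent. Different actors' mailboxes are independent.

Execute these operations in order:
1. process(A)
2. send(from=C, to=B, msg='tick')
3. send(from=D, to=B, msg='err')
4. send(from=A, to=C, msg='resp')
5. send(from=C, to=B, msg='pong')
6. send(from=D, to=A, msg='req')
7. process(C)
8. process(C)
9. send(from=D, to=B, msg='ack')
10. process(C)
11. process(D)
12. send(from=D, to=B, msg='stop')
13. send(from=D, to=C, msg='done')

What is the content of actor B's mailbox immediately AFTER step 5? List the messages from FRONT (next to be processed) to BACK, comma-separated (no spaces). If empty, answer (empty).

After 1 (process(A)): A:[] B:[] C:[] D:[]
After 2 (send(from=C, to=B, msg='tick')): A:[] B:[tick] C:[] D:[]
After 3 (send(from=D, to=B, msg='err')): A:[] B:[tick,err] C:[] D:[]
After 4 (send(from=A, to=C, msg='resp')): A:[] B:[tick,err] C:[resp] D:[]
After 5 (send(from=C, to=B, msg='pong')): A:[] B:[tick,err,pong] C:[resp] D:[]

tick,err,pong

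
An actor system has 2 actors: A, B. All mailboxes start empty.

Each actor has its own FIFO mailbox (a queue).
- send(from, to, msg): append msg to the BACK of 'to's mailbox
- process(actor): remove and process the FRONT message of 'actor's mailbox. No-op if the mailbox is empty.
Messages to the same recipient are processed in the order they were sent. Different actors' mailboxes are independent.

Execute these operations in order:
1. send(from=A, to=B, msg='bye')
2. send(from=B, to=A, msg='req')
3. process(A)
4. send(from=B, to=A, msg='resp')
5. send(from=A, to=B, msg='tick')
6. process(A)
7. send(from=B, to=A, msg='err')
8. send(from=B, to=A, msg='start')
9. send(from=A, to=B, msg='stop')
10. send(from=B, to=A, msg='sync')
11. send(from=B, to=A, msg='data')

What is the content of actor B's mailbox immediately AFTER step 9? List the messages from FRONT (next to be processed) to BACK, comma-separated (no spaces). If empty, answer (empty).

After 1 (send(from=A, to=B, msg='bye')): A:[] B:[bye]
After 2 (send(from=B, to=A, msg='req')): A:[req] B:[bye]
After 3 (process(A)): A:[] B:[bye]
After 4 (send(from=B, to=A, msg='resp')): A:[resp] B:[bye]
After 5 (send(from=A, to=B, msg='tick')): A:[resp] B:[bye,tick]
After 6 (process(A)): A:[] B:[bye,tick]
After 7 (send(from=B, to=A, msg='err')): A:[err] B:[bye,tick]
After 8 (send(from=B, to=A, msg='start')): A:[err,start] B:[bye,tick]
After 9 (send(from=A, to=B, msg='stop')): A:[err,start] B:[bye,tick,stop]

bye,tick,stop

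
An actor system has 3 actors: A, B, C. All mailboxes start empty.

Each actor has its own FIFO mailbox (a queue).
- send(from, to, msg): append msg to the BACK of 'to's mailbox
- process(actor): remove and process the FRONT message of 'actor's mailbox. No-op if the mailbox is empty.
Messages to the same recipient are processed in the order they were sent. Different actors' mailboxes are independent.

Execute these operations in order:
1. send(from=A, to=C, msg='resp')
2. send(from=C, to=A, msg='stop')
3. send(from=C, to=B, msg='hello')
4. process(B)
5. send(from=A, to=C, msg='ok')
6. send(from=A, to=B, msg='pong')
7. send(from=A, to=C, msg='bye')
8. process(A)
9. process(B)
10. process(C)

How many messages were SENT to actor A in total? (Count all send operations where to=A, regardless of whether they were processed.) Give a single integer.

Answer: 1

Derivation:
After 1 (send(from=A, to=C, msg='resp')): A:[] B:[] C:[resp]
After 2 (send(from=C, to=A, msg='stop')): A:[stop] B:[] C:[resp]
After 3 (send(from=C, to=B, msg='hello')): A:[stop] B:[hello] C:[resp]
After 4 (process(B)): A:[stop] B:[] C:[resp]
After 5 (send(from=A, to=C, msg='ok')): A:[stop] B:[] C:[resp,ok]
After 6 (send(from=A, to=B, msg='pong')): A:[stop] B:[pong] C:[resp,ok]
After 7 (send(from=A, to=C, msg='bye')): A:[stop] B:[pong] C:[resp,ok,bye]
After 8 (process(A)): A:[] B:[pong] C:[resp,ok,bye]
After 9 (process(B)): A:[] B:[] C:[resp,ok,bye]
After 10 (process(C)): A:[] B:[] C:[ok,bye]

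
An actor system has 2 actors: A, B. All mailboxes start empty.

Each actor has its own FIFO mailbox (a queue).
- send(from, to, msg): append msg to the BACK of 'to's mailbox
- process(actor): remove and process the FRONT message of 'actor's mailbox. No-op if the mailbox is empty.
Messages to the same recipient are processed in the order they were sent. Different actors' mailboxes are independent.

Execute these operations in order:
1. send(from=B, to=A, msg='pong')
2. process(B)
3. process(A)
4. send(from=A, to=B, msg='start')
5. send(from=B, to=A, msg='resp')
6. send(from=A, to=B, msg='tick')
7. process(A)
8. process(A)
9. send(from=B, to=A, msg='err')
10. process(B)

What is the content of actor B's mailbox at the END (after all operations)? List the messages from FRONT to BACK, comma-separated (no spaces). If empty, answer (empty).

Answer: tick

Derivation:
After 1 (send(from=B, to=A, msg='pong')): A:[pong] B:[]
After 2 (process(B)): A:[pong] B:[]
After 3 (process(A)): A:[] B:[]
After 4 (send(from=A, to=B, msg='start')): A:[] B:[start]
After 5 (send(from=B, to=A, msg='resp')): A:[resp] B:[start]
After 6 (send(from=A, to=B, msg='tick')): A:[resp] B:[start,tick]
After 7 (process(A)): A:[] B:[start,tick]
After 8 (process(A)): A:[] B:[start,tick]
After 9 (send(from=B, to=A, msg='err')): A:[err] B:[start,tick]
After 10 (process(B)): A:[err] B:[tick]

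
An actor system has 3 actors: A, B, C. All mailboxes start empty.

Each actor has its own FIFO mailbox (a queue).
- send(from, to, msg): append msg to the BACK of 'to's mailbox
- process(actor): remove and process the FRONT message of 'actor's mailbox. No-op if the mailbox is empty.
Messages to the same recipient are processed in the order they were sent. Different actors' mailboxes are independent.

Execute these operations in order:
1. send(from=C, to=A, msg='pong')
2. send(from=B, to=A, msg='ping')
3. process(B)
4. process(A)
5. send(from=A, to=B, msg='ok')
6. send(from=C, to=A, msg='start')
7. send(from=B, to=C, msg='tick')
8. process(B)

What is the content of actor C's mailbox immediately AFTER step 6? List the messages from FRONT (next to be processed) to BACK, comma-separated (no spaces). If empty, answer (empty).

After 1 (send(from=C, to=A, msg='pong')): A:[pong] B:[] C:[]
After 2 (send(from=B, to=A, msg='ping')): A:[pong,ping] B:[] C:[]
After 3 (process(B)): A:[pong,ping] B:[] C:[]
After 4 (process(A)): A:[ping] B:[] C:[]
After 5 (send(from=A, to=B, msg='ok')): A:[ping] B:[ok] C:[]
After 6 (send(from=C, to=A, msg='start')): A:[ping,start] B:[ok] C:[]

(empty)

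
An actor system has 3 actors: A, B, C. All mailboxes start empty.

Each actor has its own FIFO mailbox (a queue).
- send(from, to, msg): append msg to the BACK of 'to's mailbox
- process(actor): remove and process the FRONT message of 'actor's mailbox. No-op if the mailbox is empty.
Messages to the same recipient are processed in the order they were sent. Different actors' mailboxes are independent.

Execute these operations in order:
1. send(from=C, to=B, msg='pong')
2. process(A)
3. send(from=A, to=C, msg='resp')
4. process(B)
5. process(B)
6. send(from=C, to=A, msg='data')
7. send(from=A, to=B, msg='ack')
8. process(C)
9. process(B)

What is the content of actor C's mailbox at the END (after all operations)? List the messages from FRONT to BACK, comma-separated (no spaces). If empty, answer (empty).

Answer: (empty)

Derivation:
After 1 (send(from=C, to=B, msg='pong')): A:[] B:[pong] C:[]
After 2 (process(A)): A:[] B:[pong] C:[]
After 3 (send(from=A, to=C, msg='resp')): A:[] B:[pong] C:[resp]
After 4 (process(B)): A:[] B:[] C:[resp]
After 5 (process(B)): A:[] B:[] C:[resp]
After 6 (send(from=C, to=A, msg='data')): A:[data] B:[] C:[resp]
After 7 (send(from=A, to=B, msg='ack')): A:[data] B:[ack] C:[resp]
After 8 (process(C)): A:[data] B:[ack] C:[]
After 9 (process(B)): A:[data] B:[] C:[]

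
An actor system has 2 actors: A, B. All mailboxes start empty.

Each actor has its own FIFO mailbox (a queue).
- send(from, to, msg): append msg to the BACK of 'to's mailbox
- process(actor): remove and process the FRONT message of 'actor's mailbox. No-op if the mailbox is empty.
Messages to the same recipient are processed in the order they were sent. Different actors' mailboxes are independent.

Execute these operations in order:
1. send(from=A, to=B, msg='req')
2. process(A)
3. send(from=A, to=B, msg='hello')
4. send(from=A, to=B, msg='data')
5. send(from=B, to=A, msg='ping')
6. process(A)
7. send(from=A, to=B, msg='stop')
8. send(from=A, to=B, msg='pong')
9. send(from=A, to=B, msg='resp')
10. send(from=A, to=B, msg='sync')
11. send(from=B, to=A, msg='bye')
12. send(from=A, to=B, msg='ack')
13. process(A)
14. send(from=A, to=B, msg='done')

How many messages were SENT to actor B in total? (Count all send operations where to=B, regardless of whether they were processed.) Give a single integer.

Answer: 9

Derivation:
After 1 (send(from=A, to=B, msg='req')): A:[] B:[req]
After 2 (process(A)): A:[] B:[req]
After 3 (send(from=A, to=B, msg='hello')): A:[] B:[req,hello]
After 4 (send(from=A, to=B, msg='data')): A:[] B:[req,hello,data]
After 5 (send(from=B, to=A, msg='ping')): A:[ping] B:[req,hello,data]
After 6 (process(A)): A:[] B:[req,hello,data]
After 7 (send(from=A, to=B, msg='stop')): A:[] B:[req,hello,data,stop]
After 8 (send(from=A, to=B, msg='pong')): A:[] B:[req,hello,data,stop,pong]
After 9 (send(from=A, to=B, msg='resp')): A:[] B:[req,hello,data,stop,pong,resp]
After 10 (send(from=A, to=B, msg='sync')): A:[] B:[req,hello,data,stop,pong,resp,sync]
After 11 (send(from=B, to=A, msg='bye')): A:[bye] B:[req,hello,data,stop,pong,resp,sync]
After 12 (send(from=A, to=B, msg='ack')): A:[bye] B:[req,hello,data,stop,pong,resp,sync,ack]
After 13 (process(A)): A:[] B:[req,hello,data,stop,pong,resp,sync,ack]
After 14 (send(from=A, to=B, msg='done')): A:[] B:[req,hello,data,stop,pong,resp,sync,ack,done]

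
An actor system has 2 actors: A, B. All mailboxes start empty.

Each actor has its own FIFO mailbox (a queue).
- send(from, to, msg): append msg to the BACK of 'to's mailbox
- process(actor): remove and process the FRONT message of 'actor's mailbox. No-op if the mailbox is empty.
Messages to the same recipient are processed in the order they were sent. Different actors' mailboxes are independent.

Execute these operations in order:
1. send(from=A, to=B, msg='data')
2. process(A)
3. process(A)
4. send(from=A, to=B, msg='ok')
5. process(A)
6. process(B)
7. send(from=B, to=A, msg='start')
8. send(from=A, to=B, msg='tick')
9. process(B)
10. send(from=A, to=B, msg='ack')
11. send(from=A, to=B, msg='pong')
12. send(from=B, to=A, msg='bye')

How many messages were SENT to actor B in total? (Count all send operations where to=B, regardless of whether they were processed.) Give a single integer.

Answer: 5

Derivation:
After 1 (send(from=A, to=B, msg='data')): A:[] B:[data]
After 2 (process(A)): A:[] B:[data]
After 3 (process(A)): A:[] B:[data]
After 4 (send(from=A, to=B, msg='ok')): A:[] B:[data,ok]
After 5 (process(A)): A:[] B:[data,ok]
After 6 (process(B)): A:[] B:[ok]
After 7 (send(from=B, to=A, msg='start')): A:[start] B:[ok]
After 8 (send(from=A, to=B, msg='tick')): A:[start] B:[ok,tick]
After 9 (process(B)): A:[start] B:[tick]
After 10 (send(from=A, to=B, msg='ack')): A:[start] B:[tick,ack]
After 11 (send(from=A, to=B, msg='pong')): A:[start] B:[tick,ack,pong]
After 12 (send(from=B, to=A, msg='bye')): A:[start,bye] B:[tick,ack,pong]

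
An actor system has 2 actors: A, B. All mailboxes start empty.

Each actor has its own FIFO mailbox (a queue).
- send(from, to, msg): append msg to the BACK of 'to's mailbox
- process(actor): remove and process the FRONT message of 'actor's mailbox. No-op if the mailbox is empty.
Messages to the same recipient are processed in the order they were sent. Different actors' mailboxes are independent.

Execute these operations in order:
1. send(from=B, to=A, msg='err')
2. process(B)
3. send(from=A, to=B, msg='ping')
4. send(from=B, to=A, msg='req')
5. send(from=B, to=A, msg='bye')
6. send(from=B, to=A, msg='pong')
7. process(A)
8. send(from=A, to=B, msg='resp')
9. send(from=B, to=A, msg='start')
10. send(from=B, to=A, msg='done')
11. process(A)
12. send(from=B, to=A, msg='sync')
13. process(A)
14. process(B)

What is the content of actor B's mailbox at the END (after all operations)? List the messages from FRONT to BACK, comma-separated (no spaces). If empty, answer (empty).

After 1 (send(from=B, to=A, msg='err')): A:[err] B:[]
After 2 (process(B)): A:[err] B:[]
After 3 (send(from=A, to=B, msg='ping')): A:[err] B:[ping]
After 4 (send(from=B, to=A, msg='req')): A:[err,req] B:[ping]
After 5 (send(from=B, to=A, msg='bye')): A:[err,req,bye] B:[ping]
After 6 (send(from=B, to=A, msg='pong')): A:[err,req,bye,pong] B:[ping]
After 7 (process(A)): A:[req,bye,pong] B:[ping]
After 8 (send(from=A, to=B, msg='resp')): A:[req,bye,pong] B:[ping,resp]
After 9 (send(from=B, to=A, msg='start')): A:[req,bye,pong,start] B:[ping,resp]
After 10 (send(from=B, to=A, msg='done')): A:[req,bye,pong,start,done] B:[ping,resp]
After 11 (process(A)): A:[bye,pong,start,done] B:[ping,resp]
After 12 (send(from=B, to=A, msg='sync')): A:[bye,pong,start,done,sync] B:[ping,resp]
After 13 (process(A)): A:[pong,start,done,sync] B:[ping,resp]
After 14 (process(B)): A:[pong,start,done,sync] B:[resp]

Answer: resp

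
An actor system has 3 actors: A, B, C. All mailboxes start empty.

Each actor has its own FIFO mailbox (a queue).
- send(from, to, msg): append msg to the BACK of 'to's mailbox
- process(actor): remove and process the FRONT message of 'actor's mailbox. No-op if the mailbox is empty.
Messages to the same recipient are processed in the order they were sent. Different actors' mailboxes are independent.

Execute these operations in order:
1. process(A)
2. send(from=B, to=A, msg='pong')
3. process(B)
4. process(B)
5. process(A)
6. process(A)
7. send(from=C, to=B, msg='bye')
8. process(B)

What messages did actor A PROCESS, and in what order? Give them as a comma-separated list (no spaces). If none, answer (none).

After 1 (process(A)): A:[] B:[] C:[]
After 2 (send(from=B, to=A, msg='pong')): A:[pong] B:[] C:[]
After 3 (process(B)): A:[pong] B:[] C:[]
After 4 (process(B)): A:[pong] B:[] C:[]
After 5 (process(A)): A:[] B:[] C:[]
After 6 (process(A)): A:[] B:[] C:[]
After 7 (send(from=C, to=B, msg='bye')): A:[] B:[bye] C:[]
After 8 (process(B)): A:[] B:[] C:[]

Answer: pong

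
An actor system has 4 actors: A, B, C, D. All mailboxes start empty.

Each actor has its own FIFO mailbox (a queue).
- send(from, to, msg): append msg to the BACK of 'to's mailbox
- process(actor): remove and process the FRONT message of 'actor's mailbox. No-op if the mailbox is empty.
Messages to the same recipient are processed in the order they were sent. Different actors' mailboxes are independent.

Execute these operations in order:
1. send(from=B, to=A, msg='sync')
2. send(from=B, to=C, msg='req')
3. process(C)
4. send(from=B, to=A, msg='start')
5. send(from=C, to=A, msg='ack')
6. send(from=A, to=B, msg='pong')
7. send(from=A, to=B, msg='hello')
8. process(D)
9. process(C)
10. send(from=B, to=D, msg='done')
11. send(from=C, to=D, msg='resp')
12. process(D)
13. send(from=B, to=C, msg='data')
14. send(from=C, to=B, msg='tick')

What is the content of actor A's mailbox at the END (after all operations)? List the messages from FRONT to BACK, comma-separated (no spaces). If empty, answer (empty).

Answer: sync,start,ack

Derivation:
After 1 (send(from=B, to=A, msg='sync')): A:[sync] B:[] C:[] D:[]
After 2 (send(from=B, to=C, msg='req')): A:[sync] B:[] C:[req] D:[]
After 3 (process(C)): A:[sync] B:[] C:[] D:[]
After 4 (send(from=B, to=A, msg='start')): A:[sync,start] B:[] C:[] D:[]
After 5 (send(from=C, to=A, msg='ack')): A:[sync,start,ack] B:[] C:[] D:[]
After 6 (send(from=A, to=B, msg='pong')): A:[sync,start,ack] B:[pong] C:[] D:[]
After 7 (send(from=A, to=B, msg='hello')): A:[sync,start,ack] B:[pong,hello] C:[] D:[]
After 8 (process(D)): A:[sync,start,ack] B:[pong,hello] C:[] D:[]
After 9 (process(C)): A:[sync,start,ack] B:[pong,hello] C:[] D:[]
After 10 (send(from=B, to=D, msg='done')): A:[sync,start,ack] B:[pong,hello] C:[] D:[done]
After 11 (send(from=C, to=D, msg='resp')): A:[sync,start,ack] B:[pong,hello] C:[] D:[done,resp]
After 12 (process(D)): A:[sync,start,ack] B:[pong,hello] C:[] D:[resp]
After 13 (send(from=B, to=C, msg='data')): A:[sync,start,ack] B:[pong,hello] C:[data] D:[resp]
After 14 (send(from=C, to=B, msg='tick')): A:[sync,start,ack] B:[pong,hello,tick] C:[data] D:[resp]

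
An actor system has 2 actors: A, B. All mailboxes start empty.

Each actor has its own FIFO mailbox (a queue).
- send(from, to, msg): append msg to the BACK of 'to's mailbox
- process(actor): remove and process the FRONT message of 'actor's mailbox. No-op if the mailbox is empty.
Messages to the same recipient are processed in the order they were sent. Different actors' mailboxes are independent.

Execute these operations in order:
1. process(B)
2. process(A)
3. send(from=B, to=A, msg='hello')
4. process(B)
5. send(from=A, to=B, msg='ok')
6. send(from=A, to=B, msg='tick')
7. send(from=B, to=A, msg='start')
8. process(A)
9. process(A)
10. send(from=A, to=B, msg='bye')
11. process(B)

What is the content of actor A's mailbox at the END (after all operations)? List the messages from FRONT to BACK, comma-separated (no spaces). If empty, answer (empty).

After 1 (process(B)): A:[] B:[]
After 2 (process(A)): A:[] B:[]
After 3 (send(from=B, to=A, msg='hello')): A:[hello] B:[]
After 4 (process(B)): A:[hello] B:[]
After 5 (send(from=A, to=B, msg='ok')): A:[hello] B:[ok]
After 6 (send(from=A, to=B, msg='tick')): A:[hello] B:[ok,tick]
After 7 (send(from=B, to=A, msg='start')): A:[hello,start] B:[ok,tick]
After 8 (process(A)): A:[start] B:[ok,tick]
After 9 (process(A)): A:[] B:[ok,tick]
After 10 (send(from=A, to=B, msg='bye')): A:[] B:[ok,tick,bye]
After 11 (process(B)): A:[] B:[tick,bye]

Answer: (empty)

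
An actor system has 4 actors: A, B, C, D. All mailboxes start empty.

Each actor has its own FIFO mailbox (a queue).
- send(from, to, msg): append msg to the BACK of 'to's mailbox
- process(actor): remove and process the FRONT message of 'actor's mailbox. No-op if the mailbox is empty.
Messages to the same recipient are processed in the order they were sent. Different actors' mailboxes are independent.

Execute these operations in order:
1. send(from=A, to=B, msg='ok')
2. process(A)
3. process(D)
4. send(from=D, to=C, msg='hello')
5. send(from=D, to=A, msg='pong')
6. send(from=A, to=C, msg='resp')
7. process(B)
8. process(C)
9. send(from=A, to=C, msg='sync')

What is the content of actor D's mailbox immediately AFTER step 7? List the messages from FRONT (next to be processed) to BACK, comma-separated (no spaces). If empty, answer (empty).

After 1 (send(from=A, to=B, msg='ok')): A:[] B:[ok] C:[] D:[]
After 2 (process(A)): A:[] B:[ok] C:[] D:[]
After 3 (process(D)): A:[] B:[ok] C:[] D:[]
After 4 (send(from=D, to=C, msg='hello')): A:[] B:[ok] C:[hello] D:[]
After 5 (send(from=D, to=A, msg='pong')): A:[pong] B:[ok] C:[hello] D:[]
After 6 (send(from=A, to=C, msg='resp')): A:[pong] B:[ok] C:[hello,resp] D:[]
After 7 (process(B)): A:[pong] B:[] C:[hello,resp] D:[]

(empty)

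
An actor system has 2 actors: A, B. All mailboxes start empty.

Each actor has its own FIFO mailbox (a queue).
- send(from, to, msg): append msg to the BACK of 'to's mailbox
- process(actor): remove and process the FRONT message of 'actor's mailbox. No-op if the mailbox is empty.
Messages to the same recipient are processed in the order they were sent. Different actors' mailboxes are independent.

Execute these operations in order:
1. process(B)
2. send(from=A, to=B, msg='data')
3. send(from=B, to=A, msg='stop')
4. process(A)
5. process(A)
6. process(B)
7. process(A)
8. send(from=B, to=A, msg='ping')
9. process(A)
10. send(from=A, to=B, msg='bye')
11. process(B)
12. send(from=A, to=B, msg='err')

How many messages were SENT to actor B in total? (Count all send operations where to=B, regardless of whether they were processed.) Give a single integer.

Answer: 3

Derivation:
After 1 (process(B)): A:[] B:[]
After 2 (send(from=A, to=B, msg='data')): A:[] B:[data]
After 3 (send(from=B, to=A, msg='stop')): A:[stop] B:[data]
After 4 (process(A)): A:[] B:[data]
After 5 (process(A)): A:[] B:[data]
After 6 (process(B)): A:[] B:[]
After 7 (process(A)): A:[] B:[]
After 8 (send(from=B, to=A, msg='ping')): A:[ping] B:[]
After 9 (process(A)): A:[] B:[]
After 10 (send(from=A, to=B, msg='bye')): A:[] B:[bye]
After 11 (process(B)): A:[] B:[]
After 12 (send(from=A, to=B, msg='err')): A:[] B:[err]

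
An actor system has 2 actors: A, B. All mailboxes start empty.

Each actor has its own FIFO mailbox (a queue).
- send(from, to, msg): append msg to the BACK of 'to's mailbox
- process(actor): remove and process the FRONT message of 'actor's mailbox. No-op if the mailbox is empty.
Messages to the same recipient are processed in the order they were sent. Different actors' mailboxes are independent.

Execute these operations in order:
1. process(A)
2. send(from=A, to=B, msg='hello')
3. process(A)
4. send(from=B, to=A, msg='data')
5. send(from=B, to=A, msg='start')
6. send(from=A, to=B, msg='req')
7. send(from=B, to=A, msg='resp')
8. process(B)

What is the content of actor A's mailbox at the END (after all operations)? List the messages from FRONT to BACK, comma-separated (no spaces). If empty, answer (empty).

Answer: data,start,resp

Derivation:
After 1 (process(A)): A:[] B:[]
After 2 (send(from=A, to=B, msg='hello')): A:[] B:[hello]
After 3 (process(A)): A:[] B:[hello]
After 4 (send(from=B, to=A, msg='data')): A:[data] B:[hello]
After 5 (send(from=B, to=A, msg='start')): A:[data,start] B:[hello]
After 6 (send(from=A, to=B, msg='req')): A:[data,start] B:[hello,req]
After 7 (send(from=B, to=A, msg='resp')): A:[data,start,resp] B:[hello,req]
After 8 (process(B)): A:[data,start,resp] B:[req]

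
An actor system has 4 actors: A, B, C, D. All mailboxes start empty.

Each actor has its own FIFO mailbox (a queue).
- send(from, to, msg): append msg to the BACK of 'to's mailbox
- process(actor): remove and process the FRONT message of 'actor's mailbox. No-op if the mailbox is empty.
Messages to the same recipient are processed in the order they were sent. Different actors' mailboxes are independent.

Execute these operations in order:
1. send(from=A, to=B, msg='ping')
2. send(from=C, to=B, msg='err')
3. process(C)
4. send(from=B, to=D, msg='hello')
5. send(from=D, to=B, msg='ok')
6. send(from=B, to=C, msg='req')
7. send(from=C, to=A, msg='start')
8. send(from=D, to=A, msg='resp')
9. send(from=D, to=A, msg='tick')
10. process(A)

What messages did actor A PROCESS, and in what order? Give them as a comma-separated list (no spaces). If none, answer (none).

After 1 (send(from=A, to=B, msg='ping')): A:[] B:[ping] C:[] D:[]
After 2 (send(from=C, to=B, msg='err')): A:[] B:[ping,err] C:[] D:[]
After 3 (process(C)): A:[] B:[ping,err] C:[] D:[]
After 4 (send(from=B, to=D, msg='hello')): A:[] B:[ping,err] C:[] D:[hello]
After 5 (send(from=D, to=B, msg='ok')): A:[] B:[ping,err,ok] C:[] D:[hello]
After 6 (send(from=B, to=C, msg='req')): A:[] B:[ping,err,ok] C:[req] D:[hello]
After 7 (send(from=C, to=A, msg='start')): A:[start] B:[ping,err,ok] C:[req] D:[hello]
After 8 (send(from=D, to=A, msg='resp')): A:[start,resp] B:[ping,err,ok] C:[req] D:[hello]
After 9 (send(from=D, to=A, msg='tick')): A:[start,resp,tick] B:[ping,err,ok] C:[req] D:[hello]
After 10 (process(A)): A:[resp,tick] B:[ping,err,ok] C:[req] D:[hello]

Answer: start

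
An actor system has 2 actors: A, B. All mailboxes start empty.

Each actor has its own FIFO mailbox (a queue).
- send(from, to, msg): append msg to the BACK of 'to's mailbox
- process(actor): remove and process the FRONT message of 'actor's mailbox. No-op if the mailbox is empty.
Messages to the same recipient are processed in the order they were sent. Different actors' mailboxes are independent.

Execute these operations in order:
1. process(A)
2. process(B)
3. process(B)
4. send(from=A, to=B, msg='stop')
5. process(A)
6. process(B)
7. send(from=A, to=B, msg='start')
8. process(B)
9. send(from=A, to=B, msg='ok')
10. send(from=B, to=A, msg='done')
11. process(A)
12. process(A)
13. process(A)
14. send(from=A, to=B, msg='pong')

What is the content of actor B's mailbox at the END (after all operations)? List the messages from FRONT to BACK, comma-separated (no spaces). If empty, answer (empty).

Answer: ok,pong

Derivation:
After 1 (process(A)): A:[] B:[]
After 2 (process(B)): A:[] B:[]
After 3 (process(B)): A:[] B:[]
After 4 (send(from=A, to=B, msg='stop')): A:[] B:[stop]
After 5 (process(A)): A:[] B:[stop]
After 6 (process(B)): A:[] B:[]
After 7 (send(from=A, to=B, msg='start')): A:[] B:[start]
After 8 (process(B)): A:[] B:[]
After 9 (send(from=A, to=B, msg='ok')): A:[] B:[ok]
After 10 (send(from=B, to=A, msg='done')): A:[done] B:[ok]
After 11 (process(A)): A:[] B:[ok]
After 12 (process(A)): A:[] B:[ok]
After 13 (process(A)): A:[] B:[ok]
After 14 (send(from=A, to=B, msg='pong')): A:[] B:[ok,pong]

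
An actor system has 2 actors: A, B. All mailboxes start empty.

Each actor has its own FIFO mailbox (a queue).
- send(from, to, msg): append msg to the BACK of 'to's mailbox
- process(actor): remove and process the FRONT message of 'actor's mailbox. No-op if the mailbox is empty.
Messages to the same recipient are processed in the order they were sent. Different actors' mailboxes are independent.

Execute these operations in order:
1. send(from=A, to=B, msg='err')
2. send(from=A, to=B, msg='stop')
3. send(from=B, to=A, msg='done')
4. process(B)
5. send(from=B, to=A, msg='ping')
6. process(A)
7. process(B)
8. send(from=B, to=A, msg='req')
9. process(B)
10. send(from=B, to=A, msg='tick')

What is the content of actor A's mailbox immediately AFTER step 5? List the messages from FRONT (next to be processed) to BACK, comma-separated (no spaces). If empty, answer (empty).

After 1 (send(from=A, to=B, msg='err')): A:[] B:[err]
After 2 (send(from=A, to=B, msg='stop')): A:[] B:[err,stop]
After 3 (send(from=B, to=A, msg='done')): A:[done] B:[err,stop]
After 4 (process(B)): A:[done] B:[stop]
After 5 (send(from=B, to=A, msg='ping')): A:[done,ping] B:[stop]

done,ping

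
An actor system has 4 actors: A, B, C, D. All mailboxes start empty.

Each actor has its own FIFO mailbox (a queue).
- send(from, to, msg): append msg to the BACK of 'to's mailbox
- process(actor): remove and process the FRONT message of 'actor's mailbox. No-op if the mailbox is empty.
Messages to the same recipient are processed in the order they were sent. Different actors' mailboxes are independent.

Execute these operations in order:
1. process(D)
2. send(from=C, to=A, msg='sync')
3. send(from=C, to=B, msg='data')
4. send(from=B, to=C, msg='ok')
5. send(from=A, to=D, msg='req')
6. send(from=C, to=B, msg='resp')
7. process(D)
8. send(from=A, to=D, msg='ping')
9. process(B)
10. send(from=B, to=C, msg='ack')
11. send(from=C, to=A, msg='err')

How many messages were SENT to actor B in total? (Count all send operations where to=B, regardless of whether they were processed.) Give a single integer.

Answer: 2

Derivation:
After 1 (process(D)): A:[] B:[] C:[] D:[]
After 2 (send(from=C, to=A, msg='sync')): A:[sync] B:[] C:[] D:[]
After 3 (send(from=C, to=B, msg='data')): A:[sync] B:[data] C:[] D:[]
After 4 (send(from=B, to=C, msg='ok')): A:[sync] B:[data] C:[ok] D:[]
After 5 (send(from=A, to=D, msg='req')): A:[sync] B:[data] C:[ok] D:[req]
After 6 (send(from=C, to=B, msg='resp')): A:[sync] B:[data,resp] C:[ok] D:[req]
After 7 (process(D)): A:[sync] B:[data,resp] C:[ok] D:[]
After 8 (send(from=A, to=D, msg='ping')): A:[sync] B:[data,resp] C:[ok] D:[ping]
After 9 (process(B)): A:[sync] B:[resp] C:[ok] D:[ping]
After 10 (send(from=B, to=C, msg='ack')): A:[sync] B:[resp] C:[ok,ack] D:[ping]
After 11 (send(from=C, to=A, msg='err')): A:[sync,err] B:[resp] C:[ok,ack] D:[ping]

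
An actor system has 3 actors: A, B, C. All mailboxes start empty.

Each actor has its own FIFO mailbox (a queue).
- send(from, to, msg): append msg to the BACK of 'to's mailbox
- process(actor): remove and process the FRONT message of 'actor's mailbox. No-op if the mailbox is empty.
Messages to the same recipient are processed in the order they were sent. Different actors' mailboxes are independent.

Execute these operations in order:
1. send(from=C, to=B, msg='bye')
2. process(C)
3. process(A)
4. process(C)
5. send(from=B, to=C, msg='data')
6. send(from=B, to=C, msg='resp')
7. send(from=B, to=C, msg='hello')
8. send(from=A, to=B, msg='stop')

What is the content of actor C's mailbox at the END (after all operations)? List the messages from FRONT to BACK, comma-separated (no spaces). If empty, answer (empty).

Answer: data,resp,hello

Derivation:
After 1 (send(from=C, to=B, msg='bye')): A:[] B:[bye] C:[]
After 2 (process(C)): A:[] B:[bye] C:[]
After 3 (process(A)): A:[] B:[bye] C:[]
After 4 (process(C)): A:[] B:[bye] C:[]
After 5 (send(from=B, to=C, msg='data')): A:[] B:[bye] C:[data]
After 6 (send(from=B, to=C, msg='resp')): A:[] B:[bye] C:[data,resp]
After 7 (send(from=B, to=C, msg='hello')): A:[] B:[bye] C:[data,resp,hello]
After 8 (send(from=A, to=B, msg='stop')): A:[] B:[bye,stop] C:[data,resp,hello]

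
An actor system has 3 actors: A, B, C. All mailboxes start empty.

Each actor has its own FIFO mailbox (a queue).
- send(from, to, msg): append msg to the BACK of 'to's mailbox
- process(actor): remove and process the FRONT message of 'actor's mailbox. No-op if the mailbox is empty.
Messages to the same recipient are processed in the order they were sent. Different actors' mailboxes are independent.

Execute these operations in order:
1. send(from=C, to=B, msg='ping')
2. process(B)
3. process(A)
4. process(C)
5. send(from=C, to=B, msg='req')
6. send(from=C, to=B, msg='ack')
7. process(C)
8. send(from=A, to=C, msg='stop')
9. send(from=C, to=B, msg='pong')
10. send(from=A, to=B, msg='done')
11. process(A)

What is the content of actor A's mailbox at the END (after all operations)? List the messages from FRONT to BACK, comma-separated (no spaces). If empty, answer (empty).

Answer: (empty)

Derivation:
After 1 (send(from=C, to=B, msg='ping')): A:[] B:[ping] C:[]
After 2 (process(B)): A:[] B:[] C:[]
After 3 (process(A)): A:[] B:[] C:[]
After 4 (process(C)): A:[] B:[] C:[]
After 5 (send(from=C, to=B, msg='req')): A:[] B:[req] C:[]
After 6 (send(from=C, to=B, msg='ack')): A:[] B:[req,ack] C:[]
After 7 (process(C)): A:[] B:[req,ack] C:[]
After 8 (send(from=A, to=C, msg='stop')): A:[] B:[req,ack] C:[stop]
After 9 (send(from=C, to=B, msg='pong')): A:[] B:[req,ack,pong] C:[stop]
After 10 (send(from=A, to=B, msg='done')): A:[] B:[req,ack,pong,done] C:[stop]
After 11 (process(A)): A:[] B:[req,ack,pong,done] C:[stop]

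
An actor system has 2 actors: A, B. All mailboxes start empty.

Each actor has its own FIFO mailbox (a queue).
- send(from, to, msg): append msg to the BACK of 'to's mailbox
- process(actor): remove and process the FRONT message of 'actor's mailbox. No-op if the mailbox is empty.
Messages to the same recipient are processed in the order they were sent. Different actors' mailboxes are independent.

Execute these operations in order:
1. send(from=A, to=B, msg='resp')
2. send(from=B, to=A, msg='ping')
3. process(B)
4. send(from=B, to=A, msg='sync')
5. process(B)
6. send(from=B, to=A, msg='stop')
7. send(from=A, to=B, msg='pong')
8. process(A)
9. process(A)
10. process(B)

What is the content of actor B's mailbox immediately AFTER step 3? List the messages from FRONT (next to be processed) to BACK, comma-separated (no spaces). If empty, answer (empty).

After 1 (send(from=A, to=B, msg='resp')): A:[] B:[resp]
After 2 (send(from=B, to=A, msg='ping')): A:[ping] B:[resp]
After 3 (process(B)): A:[ping] B:[]

(empty)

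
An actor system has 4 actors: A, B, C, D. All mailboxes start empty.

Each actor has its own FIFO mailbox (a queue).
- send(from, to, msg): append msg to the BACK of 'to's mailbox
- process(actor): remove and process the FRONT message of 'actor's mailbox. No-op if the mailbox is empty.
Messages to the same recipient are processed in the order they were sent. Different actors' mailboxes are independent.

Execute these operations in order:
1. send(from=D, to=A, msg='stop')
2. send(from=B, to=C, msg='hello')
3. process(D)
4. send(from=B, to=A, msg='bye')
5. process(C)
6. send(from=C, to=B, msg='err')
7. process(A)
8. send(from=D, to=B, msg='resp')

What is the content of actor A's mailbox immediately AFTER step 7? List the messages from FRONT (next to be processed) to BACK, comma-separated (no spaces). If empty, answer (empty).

After 1 (send(from=D, to=A, msg='stop')): A:[stop] B:[] C:[] D:[]
After 2 (send(from=B, to=C, msg='hello')): A:[stop] B:[] C:[hello] D:[]
After 3 (process(D)): A:[stop] B:[] C:[hello] D:[]
After 4 (send(from=B, to=A, msg='bye')): A:[stop,bye] B:[] C:[hello] D:[]
After 5 (process(C)): A:[stop,bye] B:[] C:[] D:[]
After 6 (send(from=C, to=B, msg='err')): A:[stop,bye] B:[err] C:[] D:[]
After 7 (process(A)): A:[bye] B:[err] C:[] D:[]

bye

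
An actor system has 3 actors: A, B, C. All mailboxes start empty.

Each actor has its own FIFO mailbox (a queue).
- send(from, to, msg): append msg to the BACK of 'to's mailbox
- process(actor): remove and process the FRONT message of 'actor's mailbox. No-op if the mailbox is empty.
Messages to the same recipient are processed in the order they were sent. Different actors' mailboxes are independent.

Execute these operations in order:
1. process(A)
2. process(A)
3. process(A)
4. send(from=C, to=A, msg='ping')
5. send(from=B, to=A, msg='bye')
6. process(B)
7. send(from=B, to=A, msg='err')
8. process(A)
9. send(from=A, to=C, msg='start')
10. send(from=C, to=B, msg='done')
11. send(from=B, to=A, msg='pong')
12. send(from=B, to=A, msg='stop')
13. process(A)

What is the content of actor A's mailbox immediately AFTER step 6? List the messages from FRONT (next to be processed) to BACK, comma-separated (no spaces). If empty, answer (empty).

After 1 (process(A)): A:[] B:[] C:[]
After 2 (process(A)): A:[] B:[] C:[]
After 3 (process(A)): A:[] B:[] C:[]
After 4 (send(from=C, to=A, msg='ping')): A:[ping] B:[] C:[]
After 5 (send(from=B, to=A, msg='bye')): A:[ping,bye] B:[] C:[]
After 6 (process(B)): A:[ping,bye] B:[] C:[]

ping,bye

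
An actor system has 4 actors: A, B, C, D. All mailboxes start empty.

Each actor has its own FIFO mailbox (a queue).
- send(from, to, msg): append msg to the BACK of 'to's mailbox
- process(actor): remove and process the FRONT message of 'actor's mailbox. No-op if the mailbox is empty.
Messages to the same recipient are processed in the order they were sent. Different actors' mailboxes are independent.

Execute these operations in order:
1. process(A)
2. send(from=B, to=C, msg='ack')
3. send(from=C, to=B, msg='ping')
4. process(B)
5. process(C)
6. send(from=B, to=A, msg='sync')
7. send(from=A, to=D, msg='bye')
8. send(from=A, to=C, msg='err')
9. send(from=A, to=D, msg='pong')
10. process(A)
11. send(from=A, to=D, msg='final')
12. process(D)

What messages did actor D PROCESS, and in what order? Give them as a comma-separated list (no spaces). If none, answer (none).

Answer: bye

Derivation:
After 1 (process(A)): A:[] B:[] C:[] D:[]
After 2 (send(from=B, to=C, msg='ack')): A:[] B:[] C:[ack] D:[]
After 3 (send(from=C, to=B, msg='ping')): A:[] B:[ping] C:[ack] D:[]
After 4 (process(B)): A:[] B:[] C:[ack] D:[]
After 5 (process(C)): A:[] B:[] C:[] D:[]
After 6 (send(from=B, to=A, msg='sync')): A:[sync] B:[] C:[] D:[]
After 7 (send(from=A, to=D, msg='bye')): A:[sync] B:[] C:[] D:[bye]
After 8 (send(from=A, to=C, msg='err')): A:[sync] B:[] C:[err] D:[bye]
After 9 (send(from=A, to=D, msg='pong')): A:[sync] B:[] C:[err] D:[bye,pong]
After 10 (process(A)): A:[] B:[] C:[err] D:[bye,pong]
After 11 (send(from=A, to=D, msg='final')): A:[] B:[] C:[err] D:[bye,pong,final]
After 12 (process(D)): A:[] B:[] C:[err] D:[pong,final]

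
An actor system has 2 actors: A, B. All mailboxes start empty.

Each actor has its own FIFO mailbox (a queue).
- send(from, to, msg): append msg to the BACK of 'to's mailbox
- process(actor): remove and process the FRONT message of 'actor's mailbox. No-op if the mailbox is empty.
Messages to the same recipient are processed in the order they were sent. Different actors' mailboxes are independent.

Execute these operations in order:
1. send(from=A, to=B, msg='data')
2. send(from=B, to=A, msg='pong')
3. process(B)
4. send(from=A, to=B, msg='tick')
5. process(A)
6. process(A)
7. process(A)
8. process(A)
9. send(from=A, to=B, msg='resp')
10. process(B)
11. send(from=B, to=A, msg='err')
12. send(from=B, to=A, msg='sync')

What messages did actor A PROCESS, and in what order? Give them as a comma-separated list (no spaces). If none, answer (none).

After 1 (send(from=A, to=B, msg='data')): A:[] B:[data]
After 2 (send(from=B, to=A, msg='pong')): A:[pong] B:[data]
After 3 (process(B)): A:[pong] B:[]
After 4 (send(from=A, to=B, msg='tick')): A:[pong] B:[tick]
After 5 (process(A)): A:[] B:[tick]
After 6 (process(A)): A:[] B:[tick]
After 7 (process(A)): A:[] B:[tick]
After 8 (process(A)): A:[] B:[tick]
After 9 (send(from=A, to=B, msg='resp')): A:[] B:[tick,resp]
After 10 (process(B)): A:[] B:[resp]
After 11 (send(from=B, to=A, msg='err')): A:[err] B:[resp]
After 12 (send(from=B, to=A, msg='sync')): A:[err,sync] B:[resp]

Answer: pong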